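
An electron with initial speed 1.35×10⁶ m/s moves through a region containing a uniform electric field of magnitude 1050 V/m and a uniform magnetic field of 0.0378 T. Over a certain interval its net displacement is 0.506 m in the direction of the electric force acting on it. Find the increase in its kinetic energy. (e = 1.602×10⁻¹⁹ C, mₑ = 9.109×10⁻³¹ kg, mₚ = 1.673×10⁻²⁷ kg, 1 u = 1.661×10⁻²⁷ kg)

ΔKE ≈ 8.51×10⁻¹⁷ J

The magnetic force is always ⟂ v and does no work; only the electric force changes KE.
ΔKE = F_E · d = |q|E d = (1.602×10⁻¹⁹)(1050)(0.506) ≈ 8.51×10⁻¹⁷ J.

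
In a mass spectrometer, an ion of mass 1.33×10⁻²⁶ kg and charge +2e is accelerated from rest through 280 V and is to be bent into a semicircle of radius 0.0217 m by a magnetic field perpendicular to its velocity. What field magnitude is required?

B ≈ 0.222 T

v = √(2|q|V/m) = √(2·3.204×10⁻¹⁹·280/1.33×10⁻²⁶) ≈ 1.161×10⁵ m/s.
B = mv/(|q|r) = (1.33×10⁻²⁶)(1.161×10⁵)/((3.204×10⁻¹⁹)(0.0217)) ≈ 0.222 T.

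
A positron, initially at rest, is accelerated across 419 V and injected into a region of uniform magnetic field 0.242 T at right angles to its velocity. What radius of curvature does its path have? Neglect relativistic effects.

Acceleration: |q|V = ½mv² ⇒ v = √(2|q|V/m) = √(2·1.602×10⁻¹⁹·419/9.109×10⁻³¹) ≈ 1.214×10⁷ m/s.
In the field: r = mv/(|q|B) = (9.109×10⁻³¹)(1.214×10⁷)/((1.602×10⁻¹⁹)(0.242)) ≈ 2.85×10⁻⁴ m.

r ≈ 2.85×10⁻⁴ m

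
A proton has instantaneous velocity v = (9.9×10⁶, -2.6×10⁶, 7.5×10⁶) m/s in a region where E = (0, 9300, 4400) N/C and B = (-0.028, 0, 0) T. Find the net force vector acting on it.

F ≈ (0, -3.22×10⁻¹⁴, -1.10×10⁻¹⁴) N

v×B = (0, -2.10×10⁵, -7.28×10⁴) N/C.
E + v×B = (0, -2.01×10⁵, -6.84×10⁴) N/C.
F = q(E + v×B) = (1.602×10⁻¹⁹ C)·(0, -2.01×10⁵, -6.84×10⁴) = (0, -3.22×10⁻¹⁴, -1.10×10⁻¹⁴) N.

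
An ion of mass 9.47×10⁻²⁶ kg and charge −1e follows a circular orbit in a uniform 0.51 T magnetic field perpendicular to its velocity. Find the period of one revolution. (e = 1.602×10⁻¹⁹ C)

The cyclotron period depends only on m, q, B: T = 2πm/(|q|B).
T = 2π(9.47×10⁻²⁶)/((1.602×10⁻¹⁹)(0.51)) ≈ 7.3×10⁻⁶ s.

T ≈ 7.3×10⁻⁶ s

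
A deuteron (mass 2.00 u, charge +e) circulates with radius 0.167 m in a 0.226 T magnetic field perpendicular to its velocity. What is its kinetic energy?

v = |q|Br/m, then KE = ½mv² = (qBr)²/(2m).
v = (1.602×10⁻¹⁹)(0.226)(0.167)/3.322×10⁻²⁷ ≈ 1.820×10⁶ m/s.
KE = ½(3.322×10⁻²⁷)(1.820×10⁶)² ≈ 5.50×10⁻¹⁵ J = 3.43×10⁴ eV.

KE ≈ 3.43×10⁴ eV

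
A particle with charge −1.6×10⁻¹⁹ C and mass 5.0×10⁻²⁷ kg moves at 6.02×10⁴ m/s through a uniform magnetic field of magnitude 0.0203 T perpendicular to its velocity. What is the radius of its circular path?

The magnetic force provides the centripetal force: |q|vB = mv²/r.
r = mv/(|q|B) = (5.0×10⁻²⁷)(6.02×10⁴)/((1.6×10⁻¹⁹)(0.0203)) ≈ 0.0927 m.

r ≈ 0.0927 m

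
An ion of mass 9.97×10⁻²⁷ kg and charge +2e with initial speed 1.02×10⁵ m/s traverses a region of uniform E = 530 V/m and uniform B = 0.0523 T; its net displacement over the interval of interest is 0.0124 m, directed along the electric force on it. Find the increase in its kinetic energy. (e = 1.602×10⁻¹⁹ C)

ΔKE ≈ 2.11×10⁻¹⁸ J

The magnetic force is always ⟂ v and does no work; only the electric force changes KE.
ΔKE = F_E · d = |q|E d = (3.204×10⁻¹⁹)(530)(0.0124) ≈ 2.11×10⁻¹⁸ J.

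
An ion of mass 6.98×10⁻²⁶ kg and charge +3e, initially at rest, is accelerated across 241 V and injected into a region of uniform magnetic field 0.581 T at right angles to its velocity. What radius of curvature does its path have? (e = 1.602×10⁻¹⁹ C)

r ≈ 0.0144 m

Acceleration: |q|V = ½mv² ⇒ v = √(2|q|V/m) = √(2·4.806×10⁻¹⁹·241/6.98×10⁻²⁶) ≈ 5.761×10⁴ m/s.
In the field: r = mv/(|q|B) = (6.98×10⁻²⁶)(5.761×10⁴)/((4.806×10⁻¹⁹)(0.581)) ≈ 0.0144 m.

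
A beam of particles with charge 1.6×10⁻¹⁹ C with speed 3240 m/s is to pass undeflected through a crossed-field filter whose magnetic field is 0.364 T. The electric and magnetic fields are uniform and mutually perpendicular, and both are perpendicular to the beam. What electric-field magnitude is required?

E = 1180 V/m

For straight-line motion qE = qvB, so E = vB.
E = 3240 × 0.364 = 1180 V/m.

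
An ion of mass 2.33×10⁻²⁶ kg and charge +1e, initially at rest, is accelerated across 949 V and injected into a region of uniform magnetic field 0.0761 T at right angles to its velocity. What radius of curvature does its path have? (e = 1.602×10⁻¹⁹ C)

r ≈ 0.218 m

Acceleration: |q|V = ½mv² ⇒ v = √(2|q|V/m) = √(2·1.602×10⁻¹⁹·949/2.33×10⁻²⁶) ≈ 1.142×10⁵ m/s.
In the field: r = mv/(|q|B) = (2.33×10⁻²⁶)(1.142×10⁵)/((1.602×10⁻¹⁹)(0.0761)) ≈ 0.218 m.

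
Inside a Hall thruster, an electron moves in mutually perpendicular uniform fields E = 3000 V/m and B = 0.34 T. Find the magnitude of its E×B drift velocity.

v_d ≈ 8800 m/s

The E×B drift speed is v_d = E/B.
v_d = 3000/0.34 = 8800 m/s.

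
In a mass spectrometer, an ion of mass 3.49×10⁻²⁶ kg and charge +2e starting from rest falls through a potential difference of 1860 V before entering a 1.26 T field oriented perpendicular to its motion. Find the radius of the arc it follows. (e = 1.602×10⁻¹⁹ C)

r ≈ 0.0160 m

Acceleration: |q|V = ½mv² ⇒ v = √(2|q|V/m) = √(2·3.204×10⁻¹⁹·1860/3.49×10⁻²⁶) ≈ 1.848×10⁵ m/s.
In the field: r = mv/(|q|B) = (3.49×10⁻²⁶)(1.848×10⁵)/((3.204×10⁻¹⁹)(1.26)) ≈ 0.0160 m.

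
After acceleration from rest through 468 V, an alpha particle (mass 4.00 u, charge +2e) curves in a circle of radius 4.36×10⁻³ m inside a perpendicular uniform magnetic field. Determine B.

B ≈ 1.01 T

v = √(2|q|V/m) = √(2·3.204×10⁻¹⁹·468/6.644×10⁻²⁷) ≈ 2.125×10⁵ m/s.
B = mv/(|q|r) = (6.644×10⁻²⁷)(2.125×10⁵)/((3.204×10⁻¹⁹)(4.36×10⁻³)) ≈ 1.01 T.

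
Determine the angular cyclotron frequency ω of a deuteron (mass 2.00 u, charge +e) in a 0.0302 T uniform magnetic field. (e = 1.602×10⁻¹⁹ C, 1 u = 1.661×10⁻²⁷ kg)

ω ≈ 1.46×10⁶ rad/s

ω = |q|B/m.
ω = (1.602×10⁻¹⁹)(0.0302)/3.322×10⁻²⁷ ≈ 1.46×10⁶ rad/s.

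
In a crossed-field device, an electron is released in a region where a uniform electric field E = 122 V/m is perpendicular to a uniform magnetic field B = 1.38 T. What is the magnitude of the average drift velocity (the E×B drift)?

v_d ≈ 88.4 m/s

The steady drift has the magnetic force balancing the electric force, so v_d = E/B.
v_d = 122/1.38 = 88.4 m/s.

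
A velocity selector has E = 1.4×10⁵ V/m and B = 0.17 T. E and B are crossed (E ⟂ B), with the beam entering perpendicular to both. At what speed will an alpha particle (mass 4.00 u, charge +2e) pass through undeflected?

v = 8.2×10⁵ m/s

For undeflected motion the electric and magnetic forces balance: qE = qvB.
v = E/B = 1.4×10⁵/0.17 = 8.2×10⁵ m/s.
The result is independent of the particle's charge and mass.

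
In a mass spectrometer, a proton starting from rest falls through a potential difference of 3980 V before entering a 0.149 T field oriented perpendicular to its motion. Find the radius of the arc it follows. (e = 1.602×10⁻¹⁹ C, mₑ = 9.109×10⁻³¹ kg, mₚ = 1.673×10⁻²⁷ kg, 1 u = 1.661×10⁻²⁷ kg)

Acceleration: |q|V = ½mv² ⇒ v = √(2|q|V/m) = √(2·1.602×10⁻¹⁹·3980/1.673×10⁻²⁷) ≈ 8.731×10⁵ m/s.
In the field: r = mv/(|q|B) = (1.673×10⁻²⁷)(8.731×10⁵)/((1.602×10⁻¹⁹)(0.149)) ≈ 0.0612 m.

r ≈ 0.0612 m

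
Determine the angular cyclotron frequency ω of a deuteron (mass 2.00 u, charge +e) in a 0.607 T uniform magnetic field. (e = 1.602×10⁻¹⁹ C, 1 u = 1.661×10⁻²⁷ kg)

ω = |q|B/m.
ω = (1.602×10⁻¹⁹)(0.607)/3.322×10⁻²⁷ ≈ 2.93×10⁷ rad/s.

ω ≈ 2.93×10⁷ rad/s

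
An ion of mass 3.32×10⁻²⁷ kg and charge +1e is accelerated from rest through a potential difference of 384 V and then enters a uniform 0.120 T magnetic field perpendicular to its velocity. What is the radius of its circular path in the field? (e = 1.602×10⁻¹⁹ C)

Acceleration: |q|V = ½mv² ⇒ v = √(2|q|V/m) = √(2·1.602×10⁻¹⁹·384/3.32×10⁻²⁷) ≈ 1.925×10⁵ m/s.
In the field: r = mv/(|q|B) = (3.32×10⁻²⁷)(1.925×10⁵)/((1.602×10⁻¹⁹)(0.120)) ≈ 0.0332 m.

r ≈ 0.0332 m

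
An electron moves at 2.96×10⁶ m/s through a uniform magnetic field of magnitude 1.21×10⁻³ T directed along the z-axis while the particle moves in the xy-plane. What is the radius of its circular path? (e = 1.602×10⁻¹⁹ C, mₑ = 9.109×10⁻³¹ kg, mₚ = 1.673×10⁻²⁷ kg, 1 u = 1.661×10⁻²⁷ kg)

r ≈ 0.0139 m

The magnetic force provides the centripetal force: |q|vB = mv²/r.
r = mv/(|q|B) = (9.109×10⁻³¹)(2.96×10⁶)/((1.602×10⁻¹⁹)(1.21×10⁻³)) ≈ 0.0139 m.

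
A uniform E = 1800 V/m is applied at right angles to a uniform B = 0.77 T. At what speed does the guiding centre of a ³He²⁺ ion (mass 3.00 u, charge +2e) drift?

v_d ≈ 2300 m/s

The E×B drift speed is v_d = E/B.
v_d = 1800/0.77 = 2300 m/s.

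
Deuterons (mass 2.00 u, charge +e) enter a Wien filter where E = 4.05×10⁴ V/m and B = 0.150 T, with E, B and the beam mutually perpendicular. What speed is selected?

Zero net Lorentz force requires |qE| = |q v×B|, i.e. E = vB.
v = E/B = 4.05×10⁴/0.150 = 2.70×10⁵ m/s.

v = 2.70×10⁵ m/s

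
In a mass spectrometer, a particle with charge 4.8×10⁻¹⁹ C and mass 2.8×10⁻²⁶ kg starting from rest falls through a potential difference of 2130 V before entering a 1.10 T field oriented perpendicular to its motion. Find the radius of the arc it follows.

r ≈ 0.0143 m

Acceleration: |q|V = ½mv² ⇒ v = √(2|q|V/m) = √(2·4.8×10⁻¹⁹·2130/2.8×10⁻²⁶) ≈ 2.702×10⁵ m/s.
In the field: r = mv/(|q|B) = (2.8×10⁻²⁶)(2.702×10⁵)/((4.8×10⁻¹⁹)(1.10)) ≈ 0.0143 m.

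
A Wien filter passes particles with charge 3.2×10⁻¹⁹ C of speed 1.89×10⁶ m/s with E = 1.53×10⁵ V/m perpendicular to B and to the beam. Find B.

B = 0.0810 T

Balance of forces in the selector: qE = qvB ⇒ B = E/v.
B = 1.53×10⁵/1.89×10⁶ = 0.0810 T.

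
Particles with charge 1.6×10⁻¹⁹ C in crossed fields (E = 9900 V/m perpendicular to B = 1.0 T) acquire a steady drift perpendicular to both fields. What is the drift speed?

v_d ≈ 9900 m/s

The steady drift has the magnetic force balancing the electric force, so v_d = E/B.
v_d = 9900/1.0 = 9900 m/s.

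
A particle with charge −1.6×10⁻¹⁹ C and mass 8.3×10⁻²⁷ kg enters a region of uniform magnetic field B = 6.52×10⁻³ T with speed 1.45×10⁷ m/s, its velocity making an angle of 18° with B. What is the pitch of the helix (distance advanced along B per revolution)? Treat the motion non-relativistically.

p ≈ 689 m

v∥ = v cosθ = 1.45×10⁷·cos18° ≈ 1.379×10⁷ m/s.
T = 2πm/(|q|B) = 2π(8.3×10⁻²⁷)/((1.6×10⁻¹⁹)(6.52×10⁻³)) ≈ 4.999×10⁻⁵ s.
pitch = v∥ T = (1.379×10⁷)(4.999×10⁻⁵) ≈ 689 m.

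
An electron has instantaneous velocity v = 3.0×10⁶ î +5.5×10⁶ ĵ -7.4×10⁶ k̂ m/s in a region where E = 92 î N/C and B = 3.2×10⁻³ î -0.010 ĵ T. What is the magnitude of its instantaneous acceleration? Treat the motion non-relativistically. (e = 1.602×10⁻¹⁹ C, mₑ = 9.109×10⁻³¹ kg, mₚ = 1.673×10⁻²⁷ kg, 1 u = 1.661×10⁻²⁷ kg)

v×B = (-7.40×10⁴, -2.37×10⁴, -4.76×10⁴) N/C.
E + v×B = (-7.39×10⁴, -2.37×10⁴, -4.76×10⁴) N/C.
F = q(E + v×B) = (−1.602×10⁻¹⁹ C)·(-7.39×10⁴, -2.37×10⁴, -4.76×10⁴) = (1.18×10⁻¹⁴, 3.79×10⁻¹⁵, 7.63×10⁻¹⁵) N.
|a| = |F|/m = 1.459×10⁻¹⁴/9.109×10⁻³¹ ≈ 1.60×10¹⁶ m/s².

|a| ≈ 1.60×10¹⁶ m/s²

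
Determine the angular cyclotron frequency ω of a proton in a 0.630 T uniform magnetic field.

ω = |q|B/m.
ω = (1.602×10⁻¹⁹)(0.630)/1.673×10⁻²⁷ ≈ 6.03×10⁷ rad/s.

ω ≈ 6.03×10⁷ rad/s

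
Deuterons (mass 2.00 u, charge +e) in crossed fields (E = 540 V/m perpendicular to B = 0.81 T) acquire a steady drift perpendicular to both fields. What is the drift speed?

v_d ≈ 670 m/s

The steady drift has the magnetic force balancing the electric force, so v_d = E/B.
v_d = 540/0.81 = 670 m/s.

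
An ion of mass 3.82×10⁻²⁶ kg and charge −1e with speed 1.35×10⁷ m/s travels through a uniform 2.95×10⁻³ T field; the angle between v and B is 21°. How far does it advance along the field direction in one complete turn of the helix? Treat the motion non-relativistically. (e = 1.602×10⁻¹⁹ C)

v∥ = v cosθ = 1.35×10⁷·cos21° ≈ 1.260×10⁷ m/s.
T = 2πm/(|q|B) = 2π(3.82×10⁻²⁶)/((1.602×10⁻¹⁹)(2.95×10⁻³)) ≈ 5.079×10⁻⁴ s.
pitch = v∥ T = (1.260×10⁷)(5.079×10⁻⁴) ≈ 6400 m.

p ≈ 6400 m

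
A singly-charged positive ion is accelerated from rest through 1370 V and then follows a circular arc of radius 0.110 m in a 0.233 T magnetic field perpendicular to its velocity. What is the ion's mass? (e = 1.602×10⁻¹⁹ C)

m ≈ 3.84×10⁻²⁶ kg

Combine |q|V = ½mv² and r = mv/(|q|B): eliminate v to get m = qB²r²/(2V).
m = (1.602×10⁻¹⁹)(0.233)²(0.110)²/(2·1370) ≈ 3.84×10⁻²⁶ kg.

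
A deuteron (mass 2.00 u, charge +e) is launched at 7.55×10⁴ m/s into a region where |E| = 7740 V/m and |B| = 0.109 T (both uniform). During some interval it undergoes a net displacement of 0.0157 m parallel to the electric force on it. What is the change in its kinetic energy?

ΔKE ≈ 1.95×10⁻¹⁷ J

The magnetic force is always ⟂ v and does no work; only the electric force changes KE.
ΔKE = F_E · d = |q|E d = (1.602×10⁻¹⁹)(7740)(0.0157) ≈ 1.95×10⁻¹⁷ J.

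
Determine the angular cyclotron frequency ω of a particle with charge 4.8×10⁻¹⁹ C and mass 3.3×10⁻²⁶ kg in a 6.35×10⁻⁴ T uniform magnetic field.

ω = |q|B/m.
ω = (4.8×10⁻¹⁹)(6.35×10⁻⁴)/3.3×10⁻²⁶ ≈ 9240 rad/s.

ω ≈ 9240 rad/s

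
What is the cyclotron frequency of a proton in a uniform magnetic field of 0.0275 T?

f = |q|B/(2πm).
f = (1.602×10⁻¹⁹)(0.0275)/(2π·1.673×10⁻²⁷) ≈ 4.19×10⁵ Hz.

f ≈ 4.19×10⁵ Hz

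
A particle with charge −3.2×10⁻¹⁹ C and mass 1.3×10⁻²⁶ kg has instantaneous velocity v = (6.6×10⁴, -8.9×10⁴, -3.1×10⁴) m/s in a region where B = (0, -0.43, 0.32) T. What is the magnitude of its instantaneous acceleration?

v×B = (-4.18×10⁴, -2.11×10⁴, -2.84×10⁴) N/C.
F = q v×B = (−3.2×10⁻¹⁹ C)·(-4.18×10⁴, -2.11×10⁴, -2.84×10⁴) = (1.34×10⁻¹⁴, 6.76×10⁻¹⁵, 9.08×10⁻¹⁵) N.
|a| = |F|/m = 1.753×10⁻¹⁴/1.3×10⁻²⁶ ≈ 1.35×10¹² m/s².

|a| ≈ 1.35×10¹² m/s²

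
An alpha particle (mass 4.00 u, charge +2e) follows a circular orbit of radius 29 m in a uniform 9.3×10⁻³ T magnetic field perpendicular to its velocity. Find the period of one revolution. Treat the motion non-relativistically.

T ≈ 1.4×10⁻⁵ s

The cyclotron period depends only on m, q, B: T = 2πm/(|q|B).
T = 2π(6.644×10⁻²⁷)/((3.204×10⁻¹⁹)(9.3×10⁻³)) ≈ 1.4×10⁻⁵ s.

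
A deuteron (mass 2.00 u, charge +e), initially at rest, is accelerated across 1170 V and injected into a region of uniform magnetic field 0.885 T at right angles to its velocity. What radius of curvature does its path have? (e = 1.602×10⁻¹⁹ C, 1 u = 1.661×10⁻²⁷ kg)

Acceleration: |q|V = ½mv² ⇒ v = √(2|q|V/m) = √(2·1.602×10⁻¹⁹·1170/3.322×10⁻²⁷) ≈ 3.359×10⁵ m/s.
In the field: r = mv/(|q|B) = (3.322×10⁻²⁷)(3.359×10⁵)/((1.602×10⁻¹⁹)(0.885)) ≈ 7.87×10⁻³ m.

r ≈ 7.87×10⁻³ m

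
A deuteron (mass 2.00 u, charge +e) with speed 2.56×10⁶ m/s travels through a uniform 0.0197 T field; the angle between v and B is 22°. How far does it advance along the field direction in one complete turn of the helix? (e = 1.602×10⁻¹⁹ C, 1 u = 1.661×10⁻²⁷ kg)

p ≈ 15.7 m

v∥ = v cosθ = 2.56×10⁶·cos22° ≈ 2.374×10⁶ m/s.
T = 2πm/(|q|B) = 2π(3.322×10⁻²⁷)/((1.602×10⁻¹⁹)(0.0197)) ≈ 6.614×10⁻⁶ s.
pitch = v∥ T = (2.374×10⁶)(6.614×10⁻⁶) ≈ 15.7 m.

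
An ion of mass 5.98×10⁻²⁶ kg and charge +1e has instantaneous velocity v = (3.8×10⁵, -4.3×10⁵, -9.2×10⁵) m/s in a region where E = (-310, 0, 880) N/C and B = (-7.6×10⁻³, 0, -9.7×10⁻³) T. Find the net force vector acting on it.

v×B = (4170, 1.07×10⁴, -3270) N/C.
E + v×B = (3860, 1.07×10⁴, -2390) N/C.
F = q(E + v×B) = (1.602×10⁻¹⁹ C)·(3860, 1.07×10⁴, -2390) = (6.19×10⁻¹⁶, 1.71×10⁻¹⁵, -3.83×10⁻¹⁶) N.

F ≈ (6.19×10⁻¹⁶, 1.71×10⁻¹⁵, -3.83×10⁻¹⁶) N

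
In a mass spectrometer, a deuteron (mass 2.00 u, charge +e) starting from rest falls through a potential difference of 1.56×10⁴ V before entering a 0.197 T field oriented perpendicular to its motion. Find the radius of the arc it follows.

r ≈ 0.129 m

Acceleration: |q|V = ½mv² ⇒ v = √(2|q|V/m) = √(2·1.602×10⁻¹⁹·1.56×10⁴/3.322×10⁻²⁷) ≈ 1.227×10⁶ m/s.
In the field: r = mv/(|q|B) = (3.322×10⁻²⁷)(1.227×10⁶)/((1.602×10⁻¹⁹)(0.197)) ≈ 0.129 m.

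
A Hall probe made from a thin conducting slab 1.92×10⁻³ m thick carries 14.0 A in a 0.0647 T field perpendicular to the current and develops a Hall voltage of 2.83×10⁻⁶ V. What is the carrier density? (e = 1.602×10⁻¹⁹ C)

n ≈ 1.04×10²⁷ m⁻³

From V_H = IB/(n e t), n = IB/(V_H e t).
n = (14.0)(0.0647)/((2.83×10⁻⁶)(1.602×10⁻¹⁹)(1.92×10⁻³)) ≈ 1.04×10²⁷ m⁻³.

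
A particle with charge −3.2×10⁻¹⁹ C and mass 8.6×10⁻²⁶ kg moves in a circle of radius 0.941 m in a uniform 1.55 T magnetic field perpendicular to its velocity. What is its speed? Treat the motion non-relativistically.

v ≈ 5.43×10⁶ m/s

From |q|vB = mv²/r, v = |q|Br/m.
v = (3.2×10⁻¹⁹)(1.55)(0.941)/8.6×10⁻²⁶ ≈ 5.43×10⁶ m/s.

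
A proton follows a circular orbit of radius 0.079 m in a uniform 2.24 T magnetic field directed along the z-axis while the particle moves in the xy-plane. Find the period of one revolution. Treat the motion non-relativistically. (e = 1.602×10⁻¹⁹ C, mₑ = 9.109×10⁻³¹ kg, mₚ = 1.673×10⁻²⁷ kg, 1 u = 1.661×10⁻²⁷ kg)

The cyclotron period depends only on m, q, B: T = 2πm/(|q|B).
T = 2π(1.673×10⁻²⁷)/((1.602×10⁻¹⁹)(2.24)) ≈ 2.93×10⁻⁸ s.

T ≈ 2.93×10⁻⁸ s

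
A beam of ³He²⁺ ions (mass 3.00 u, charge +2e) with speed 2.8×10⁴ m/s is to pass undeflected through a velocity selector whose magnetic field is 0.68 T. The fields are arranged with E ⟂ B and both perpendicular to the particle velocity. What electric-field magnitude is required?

E = 1.9×10⁴ V/m

For straight-line motion qE = qvB, so E = vB.
E = 2.8×10⁴ × 0.68 = 1.9×10⁴ V/m.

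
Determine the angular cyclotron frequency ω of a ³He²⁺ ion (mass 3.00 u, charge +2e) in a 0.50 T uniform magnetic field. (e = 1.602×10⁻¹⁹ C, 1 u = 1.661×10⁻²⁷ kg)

ω = |q|B/m.
ω = (3.204×10⁻¹⁹)(0.50)/4.983×10⁻²⁷ ≈ 3.2×10⁷ rad/s.

ω ≈ 3.2×10⁷ rad/s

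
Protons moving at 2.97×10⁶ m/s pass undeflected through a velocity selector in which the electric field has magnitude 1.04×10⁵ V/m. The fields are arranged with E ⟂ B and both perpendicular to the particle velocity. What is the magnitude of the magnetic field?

B = 0.0350 T

Balance of forces in the selector: qE = qvB ⇒ B = E/v.
B = 1.04×10⁵/2.97×10⁶ = 0.0350 T.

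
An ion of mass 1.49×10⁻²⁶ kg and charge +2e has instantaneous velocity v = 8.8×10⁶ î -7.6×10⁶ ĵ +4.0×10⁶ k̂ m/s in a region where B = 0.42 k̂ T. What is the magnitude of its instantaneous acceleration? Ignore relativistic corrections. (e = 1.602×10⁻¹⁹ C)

|a| ≈ 1.05×10¹⁴ m/s²

v×B = (-3.19×10⁶, -3.70×10⁶, 0) N/C.
F = q v×B = (3.204×10⁻¹⁹ C)·(-3.19×10⁶, -3.70×10⁶, 0) = (-1.02×10⁻¹², -1.18×10⁻¹², 0) N.
|a| = |F|/m = 1.565×10⁻¹²/1.49×10⁻²⁶ ≈ 1.05×10¹⁴ m/s².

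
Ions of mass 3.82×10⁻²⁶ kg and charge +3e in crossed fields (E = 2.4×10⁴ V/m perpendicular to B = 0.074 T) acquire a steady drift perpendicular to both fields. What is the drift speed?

The steady drift has the magnetic force balancing the electric force, so v_d = E/B.
v_d = 2.4×10⁴/0.074 = 3.2×10⁵ m/s.

v_d ≈ 3.2×10⁵ m/s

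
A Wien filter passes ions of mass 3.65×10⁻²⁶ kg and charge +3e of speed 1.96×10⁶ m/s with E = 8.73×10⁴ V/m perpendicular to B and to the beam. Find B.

Balance of forces in the selector: qE = qvB ⇒ B = E/v.
B = 8.73×10⁴/1.96×10⁶ = 0.0445 T.

B = 0.0445 T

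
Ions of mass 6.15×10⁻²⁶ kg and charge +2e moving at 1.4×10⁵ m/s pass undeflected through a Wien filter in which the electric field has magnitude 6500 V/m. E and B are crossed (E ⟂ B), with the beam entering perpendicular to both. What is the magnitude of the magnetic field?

Balance of forces in the selector: qE = qvB ⇒ B = E/v.
B = 6500/1.4×10⁵ = 0.046 T.

B = 0.046 T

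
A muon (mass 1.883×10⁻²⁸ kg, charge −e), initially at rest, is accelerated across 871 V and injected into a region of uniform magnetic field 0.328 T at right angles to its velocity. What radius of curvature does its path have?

r ≈ 4.36×10⁻³ m

Acceleration: |q|V = ½mv² ⇒ v = √(2|q|V/m) = √(2·1.602×10⁻¹⁹·871/1.883×10⁻²⁸) ≈ 1.217×10⁶ m/s.
In the field: r = mv/(|q|B) = (1.883×10⁻²⁸)(1.217×10⁶)/((1.602×10⁻¹⁹)(0.328)) ≈ 4.36×10⁻³ m.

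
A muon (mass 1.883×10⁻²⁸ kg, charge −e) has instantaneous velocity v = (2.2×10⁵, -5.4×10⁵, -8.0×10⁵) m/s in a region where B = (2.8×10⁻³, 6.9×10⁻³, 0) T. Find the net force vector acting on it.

v×B = (5520, -2240, 3030) N/C.
F = q v×B = (−1.602×10⁻¹⁹ C)·(5520, -2240, 3030) = (-8.84×10⁻¹⁶, 3.59×10⁻¹⁶, -4.85×10⁻¹⁶) N.

F ≈ (-8.84×10⁻¹⁶, 3.59×10⁻¹⁶, -4.85×10⁻¹⁶) N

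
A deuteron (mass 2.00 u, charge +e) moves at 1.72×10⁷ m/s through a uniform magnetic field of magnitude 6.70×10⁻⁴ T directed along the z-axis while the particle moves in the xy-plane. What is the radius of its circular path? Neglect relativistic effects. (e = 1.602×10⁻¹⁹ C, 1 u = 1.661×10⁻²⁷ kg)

r ≈ 532 m

The magnetic force provides the centripetal force: |q|vB = mv²/r.
r = mv/(|q|B) = (3.322×10⁻²⁷)(1.72×10⁷)/((1.602×10⁻¹⁹)(6.70×10⁻⁴)) ≈ 532 m.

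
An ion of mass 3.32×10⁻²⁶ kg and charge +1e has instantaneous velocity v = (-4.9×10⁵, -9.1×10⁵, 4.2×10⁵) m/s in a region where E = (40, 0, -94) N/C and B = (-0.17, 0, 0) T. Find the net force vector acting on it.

v×B = (0, -7.14×10⁴, -1.55×10⁵) N/C.
E + v×B = (40.0, -7.14×10⁴, -1.55×10⁵) N/C.
F = q(E + v×B) = (1.602×10⁻¹⁹ C)·(40.0, -7.14×10⁴, -1.55×10⁵) = (6.41×10⁻¹⁸, -1.14×10⁻¹⁴, -2.48×10⁻¹⁴) N.

F ≈ (6.41×10⁻¹⁸, -1.14×10⁻¹⁴, -2.48×10⁻¹⁴) N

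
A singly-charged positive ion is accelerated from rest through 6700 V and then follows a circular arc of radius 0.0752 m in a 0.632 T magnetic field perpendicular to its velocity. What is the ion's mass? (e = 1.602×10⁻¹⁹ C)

m ≈ 2.70×10⁻²⁶ kg

Combine |q|V = ½mv² and r = mv/(|q|B): eliminate v to get m = qB²r²/(2V).
m = (1.602×10⁻¹⁹)(0.632)²(0.0752)²/(2·6700) ≈ 2.70×10⁻²⁶ kg.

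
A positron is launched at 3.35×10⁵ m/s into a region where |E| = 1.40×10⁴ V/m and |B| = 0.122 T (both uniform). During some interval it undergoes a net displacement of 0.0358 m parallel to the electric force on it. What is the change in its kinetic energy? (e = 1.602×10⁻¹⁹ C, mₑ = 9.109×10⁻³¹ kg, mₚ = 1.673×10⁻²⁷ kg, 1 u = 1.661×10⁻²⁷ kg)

ΔKE ≈ 8.03×10⁻¹⁷ J

The magnetic force is always ⟂ v and does no work; only the electric force changes KE.
ΔKE = F_E · d = |q|E d = (1.602×10⁻¹⁹)(1.40×10⁴)(0.0358) ≈ 8.03×10⁻¹⁷ J.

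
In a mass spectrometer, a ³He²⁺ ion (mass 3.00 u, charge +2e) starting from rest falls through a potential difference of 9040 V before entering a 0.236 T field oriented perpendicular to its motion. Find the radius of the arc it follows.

r ≈ 0.0711 m

Acceleration: |q|V = ½mv² ⇒ v = √(2|q|V/m) = √(2·3.204×10⁻¹⁹·9040/4.983×10⁻²⁷) ≈ 1.078×10⁶ m/s.
In the field: r = mv/(|q|B) = (4.983×10⁻²⁷)(1.078×10⁶)/((3.204×10⁻¹⁹)(0.236)) ≈ 0.0711 m.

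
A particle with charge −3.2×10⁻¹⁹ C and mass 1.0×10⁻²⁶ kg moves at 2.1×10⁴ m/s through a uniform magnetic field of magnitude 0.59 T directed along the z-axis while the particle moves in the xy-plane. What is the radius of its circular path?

r ≈ 1.1×10⁻³ m

The magnetic force provides the centripetal force: |q|vB = mv²/r.
r = mv/(|q|B) = (1.0×10⁻²⁶)(2.1×10⁴)/((3.2×10⁻¹⁹)(0.59)) ≈ 1.1×10⁻³ m.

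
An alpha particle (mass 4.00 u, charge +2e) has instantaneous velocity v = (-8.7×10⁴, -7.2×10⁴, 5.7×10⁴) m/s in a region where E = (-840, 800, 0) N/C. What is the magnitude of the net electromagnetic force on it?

Only an electric field acts, so F = qE = (3.204×10⁻¹⁹ C)·(-840, 800, 0) = (-2.69×10⁻¹⁶, 2.56×10⁻¹⁶, 0) N.
|F| = 3.72×10⁻¹⁶ N.

|F| ≈ 3.72×10⁻¹⁶ N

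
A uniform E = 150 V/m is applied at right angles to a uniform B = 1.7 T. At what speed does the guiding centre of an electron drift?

v_d ≈ 88 m/s

The E×B drift speed is v_d = E/B.
v_d = 150/1.7 = 88 m/s.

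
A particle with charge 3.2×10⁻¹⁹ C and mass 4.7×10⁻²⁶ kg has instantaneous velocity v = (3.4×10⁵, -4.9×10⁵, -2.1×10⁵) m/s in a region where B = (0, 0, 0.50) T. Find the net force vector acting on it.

F ≈ (-7.84×10⁻¹⁴, -5.44×10⁻¹⁴, 0) N

v×B = (-2.45×10⁵, -1.70×10⁵, 0) N/C.
F = q v×B = (3.2×10⁻¹⁹ C)·(-2.45×10⁵, -1.70×10⁵, 0) = (-7.84×10⁻¹⁴, -5.44×10⁻¹⁴, 0) N.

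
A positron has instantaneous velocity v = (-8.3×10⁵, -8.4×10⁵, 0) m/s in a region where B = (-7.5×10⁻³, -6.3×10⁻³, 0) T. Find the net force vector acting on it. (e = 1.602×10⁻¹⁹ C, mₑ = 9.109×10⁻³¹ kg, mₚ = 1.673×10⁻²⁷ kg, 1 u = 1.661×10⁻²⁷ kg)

F ≈ (0, 0, -1.72×10⁻¹⁶) N

v×B = (0, 0, -1070) N/C.
F = q v×B = (1.602×10⁻¹⁹ C)·(0, 0, -1070) = (0, 0, -1.72×10⁻¹⁶) N.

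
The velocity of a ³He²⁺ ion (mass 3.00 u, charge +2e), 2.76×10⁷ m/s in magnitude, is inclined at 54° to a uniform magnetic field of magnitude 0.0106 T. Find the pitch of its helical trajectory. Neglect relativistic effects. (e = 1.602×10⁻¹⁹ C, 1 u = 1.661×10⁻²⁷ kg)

v∥ = v cosθ = 2.76×10⁷·cos54° ≈ 1.622×10⁷ m/s.
T = 2πm/(|q|B) = 2π(4.983×10⁻²⁷)/((3.204×10⁻¹⁹)(0.0106)) ≈ 9.219×10⁻⁶ s.
pitch = v∥ T = (1.622×10⁷)(9.219×10⁻⁶) ≈ 150 m.

p ≈ 150 m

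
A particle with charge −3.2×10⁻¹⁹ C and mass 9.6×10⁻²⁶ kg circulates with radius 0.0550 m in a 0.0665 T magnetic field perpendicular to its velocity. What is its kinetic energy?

KE ≈ 7.13×10⁻¹⁸ J

v = |q|Br/m, then KE = ½mv² = (qBr)²/(2m).
v = (3.2×10⁻¹⁹)(0.0665)(0.0550)/9.6×10⁻²⁶ ≈ 1.219×10⁴ m/s.
KE = ½(9.6×10⁻²⁶)(1.219×10⁴)² ≈ 7.13×10⁻¹⁸ J.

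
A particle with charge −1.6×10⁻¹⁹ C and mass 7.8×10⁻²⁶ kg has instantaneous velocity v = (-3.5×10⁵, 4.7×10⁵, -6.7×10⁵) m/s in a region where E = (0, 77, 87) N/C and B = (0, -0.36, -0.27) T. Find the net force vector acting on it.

F ≈ (5.89×10⁻¹⁴, 1.51×10⁻¹⁴, -2.02×10⁻¹⁴) N

v×B = (-3.68×10⁵, -9.45×10⁴, 1.26×10⁵) N/C.
E + v×B = (-3.68×10⁵, -9.44×10⁴, 1.26×10⁵) N/C.
F = q(E + v×B) = (−1.6×10⁻¹⁹ C)·(-3.68×10⁵, -9.44×10⁴, 1.26×10⁵) = (5.89×10⁻¹⁴, 1.51×10⁻¹⁴, -2.02×10⁻¹⁴) N.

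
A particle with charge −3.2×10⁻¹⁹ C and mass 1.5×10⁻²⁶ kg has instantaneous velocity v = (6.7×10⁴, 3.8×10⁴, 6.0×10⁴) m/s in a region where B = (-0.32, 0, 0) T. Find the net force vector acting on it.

F ≈ (0, 6.14×10⁻¹⁵, -3.89×10⁻¹⁵) N

v×B = (0, -1.92×10⁴, 1.22×10⁴) N/C.
F = q v×B = (−3.2×10⁻¹⁹ C)·(0, -1.92×10⁴, 1.22×10⁴) = (0, 6.14×10⁻¹⁵, -3.89×10⁻¹⁵) N.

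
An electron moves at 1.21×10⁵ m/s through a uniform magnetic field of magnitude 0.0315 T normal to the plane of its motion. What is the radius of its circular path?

r ≈ 2.18×10⁻⁵ m

The magnetic force provides the centripetal force: |q|vB = mv²/r.
r = mv/(|q|B) = (9.109×10⁻³¹)(1.21×10⁵)/((1.602×10⁻¹⁹)(0.0315)) ≈ 2.18×10⁻⁵ m.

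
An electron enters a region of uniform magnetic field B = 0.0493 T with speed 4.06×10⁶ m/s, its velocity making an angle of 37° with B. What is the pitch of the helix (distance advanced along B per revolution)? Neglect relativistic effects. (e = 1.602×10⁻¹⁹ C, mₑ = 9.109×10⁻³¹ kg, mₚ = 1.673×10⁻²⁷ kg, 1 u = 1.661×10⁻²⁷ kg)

p ≈ 2.35×10⁻³ m

v∥ = v cosθ = 4.06×10⁶·cos37° ≈ 3.242×10⁶ m/s.
T = 2πm/(|q|B) = 2π(9.109×10⁻³¹)/((1.602×10⁻¹⁹)(0.0493)) ≈ 7.247×10⁻¹⁰ s.
pitch = v∥ T = (3.242×10⁶)(7.247×10⁻¹⁰) ≈ 2.35×10⁻³ m.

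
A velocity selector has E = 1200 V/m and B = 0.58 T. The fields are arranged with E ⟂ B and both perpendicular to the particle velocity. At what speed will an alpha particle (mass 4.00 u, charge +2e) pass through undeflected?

v = 2100 m/s

Zero net Lorentz force requires |qE| = |q v×B|, i.e. E = vB.
v = E/B = 1200/0.58 = 2100 m/s.
The result is independent of the particle's charge and mass.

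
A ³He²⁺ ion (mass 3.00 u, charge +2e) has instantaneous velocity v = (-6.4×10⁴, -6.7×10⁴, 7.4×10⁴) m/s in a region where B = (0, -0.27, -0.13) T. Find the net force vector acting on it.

v×B = (2.87×10⁴, -8320, 1.73×10⁴) N/C.
F = q v×B = (3.204×10⁻¹⁹ C)·(2.87×10⁴, -8320, 1.73×10⁴) = (9.19×10⁻¹⁵, -2.67×10⁻¹⁵, 5.54×10⁻¹⁵) N.

F ≈ (9.19×10⁻¹⁵, -2.67×10⁻¹⁵, 5.54×10⁻¹⁵) N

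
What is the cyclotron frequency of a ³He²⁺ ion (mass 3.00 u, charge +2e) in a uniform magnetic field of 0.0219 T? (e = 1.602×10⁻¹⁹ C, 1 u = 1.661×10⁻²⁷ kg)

f = |q|B/(2πm).
f = (3.204×10⁻¹⁹)(0.0219)/(2π·4.983×10⁻²⁷) ≈ 2.24×10⁵ Hz.

f ≈ 2.24×10⁵ Hz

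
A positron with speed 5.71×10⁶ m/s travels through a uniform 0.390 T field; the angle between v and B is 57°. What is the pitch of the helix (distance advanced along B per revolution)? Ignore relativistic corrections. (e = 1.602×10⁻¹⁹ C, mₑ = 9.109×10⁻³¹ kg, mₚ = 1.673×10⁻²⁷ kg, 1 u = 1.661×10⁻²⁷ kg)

p ≈ 2.85×10⁻⁴ m

v∥ = v cosθ = 5.71×10⁶·cos57° ≈ 3.110×10⁶ m/s.
T = 2πm/(|q|B) = 2π(9.109×10⁻³¹)/((1.602×10⁻¹⁹)(0.390)) ≈ 9.161×10⁻¹¹ s.
pitch = v∥ T = (3.110×10⁶)(9.161×10⁻¹¹) ≈ 2.85×10⁻⁴ m.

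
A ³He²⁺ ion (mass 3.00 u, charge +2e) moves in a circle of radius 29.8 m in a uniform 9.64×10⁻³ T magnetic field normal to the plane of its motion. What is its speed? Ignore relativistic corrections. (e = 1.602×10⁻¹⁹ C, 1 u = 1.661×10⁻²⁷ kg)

v ≈ 1.85×10⁷ m/s

From |q|vB = mv²/r, v = |q|Br/m.
v = (3.204×10⁻¹⁹)(9.64×10⁻³)(29.8)/4.983×10⁻²⁷ ≈ 1.85×10⁷ m/s.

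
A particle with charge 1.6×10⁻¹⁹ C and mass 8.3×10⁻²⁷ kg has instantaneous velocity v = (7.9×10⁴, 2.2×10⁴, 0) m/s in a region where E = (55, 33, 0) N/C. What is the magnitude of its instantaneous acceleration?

|a| ≈ 1.24×10⁹ m/s²

Only an electric field acts, so F = qE = (1.6×10⁻¹⁹ C)·(55.0, 33.0, 0) = (8.80×10⁻¹⁸, 5.28×10⁻¹⁸, 0) N.
|a| = |F|/m = 1.026×10⁻¹⁷/8.3×10⁻²⁷ ≈ 1.24×10⁹ m/s².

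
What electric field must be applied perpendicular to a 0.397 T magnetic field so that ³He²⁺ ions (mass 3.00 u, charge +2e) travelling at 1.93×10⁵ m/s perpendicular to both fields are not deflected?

For straight-line motion qE = qvB, so E = vB.
E = 1.93×10⁵ × 0.397 = 7.66×10⁴ V/m.

E = 7.66×10⁴ V/m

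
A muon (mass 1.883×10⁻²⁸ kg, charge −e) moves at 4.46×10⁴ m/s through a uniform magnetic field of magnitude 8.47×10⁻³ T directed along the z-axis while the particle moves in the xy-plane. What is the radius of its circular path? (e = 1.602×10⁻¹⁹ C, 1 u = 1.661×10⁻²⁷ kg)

The magnetic force provides the centripetal force: |q|vB = mv²/r.
r = mv/(|q|B) = (1.883×10⁻²⁸)(4.46×10⁴)/((1.602×10⁻¹⁹)(8.47×10⁻³)) ≈ 6.19×10⁻³ m.

r ≈ 6.19×10⁻³ m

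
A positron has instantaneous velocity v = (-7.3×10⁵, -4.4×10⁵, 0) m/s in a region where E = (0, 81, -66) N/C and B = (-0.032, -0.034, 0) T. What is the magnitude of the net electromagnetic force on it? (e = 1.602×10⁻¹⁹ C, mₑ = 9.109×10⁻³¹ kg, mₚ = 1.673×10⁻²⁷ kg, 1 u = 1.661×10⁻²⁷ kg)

|F| ≈ 1.71×10⁻¹⁵ N

v×B = (0, 0, 1.07×10⁴) N/C.
E + v×B = (0, 81.0, 1.07×10⁴) N/C.
F = q(E + v×B) = (1.602×10⁻¹⁹ C)·(0, 81.0, 1.07×10⁴) = (0, 1.30×10⁻¹⁷, 1.71×10⁻¹⁵) N.
|F| = 1.71×10⁻¹⁵ N.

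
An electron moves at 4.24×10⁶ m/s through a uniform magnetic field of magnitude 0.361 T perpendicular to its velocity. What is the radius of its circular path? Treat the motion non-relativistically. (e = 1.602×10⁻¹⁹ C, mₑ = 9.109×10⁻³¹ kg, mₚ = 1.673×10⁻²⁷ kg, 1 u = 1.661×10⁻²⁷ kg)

The magnetic force provides the centripetal force: |q|vB = mv²/r.
r = mv/(|q|B) = (9.109×10⁻³¹)(4.24×10⁶)/((1.602×10⁻¹⁹)(0.361)) ≈ 6.68×10⁻⁵ m.

r ≈ 6.68×10⁻⁵ m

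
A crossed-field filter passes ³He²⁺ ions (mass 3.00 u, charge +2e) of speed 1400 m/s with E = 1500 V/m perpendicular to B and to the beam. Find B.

B = 1.1 T

Balance of forces in the selector: qE = qvB ⇒ B = E/v.
B = 1500/1400 = 1.1 T.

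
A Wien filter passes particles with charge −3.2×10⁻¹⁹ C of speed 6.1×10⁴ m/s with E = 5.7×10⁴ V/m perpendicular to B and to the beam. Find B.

B = 0.93 T

Balance of forces in the selector: qE = qvB ⇒ B = E/v.
B = 5.7×10⁴/6.1×10⁴ = 0.93 T.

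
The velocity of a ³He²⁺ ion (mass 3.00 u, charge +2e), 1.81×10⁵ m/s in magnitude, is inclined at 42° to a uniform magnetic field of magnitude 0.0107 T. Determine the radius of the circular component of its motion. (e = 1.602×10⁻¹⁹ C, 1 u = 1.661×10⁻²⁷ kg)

v⊥ = v sinθ = 1.81×10⁵·sin42° ≈ 1.211×10⁵ m/s.
r = m v⊥/(|q|B) = (4.983×10⁻²⁷)(1.211×10⁵)/((3.204×10⁻¹⁹)(0.0107)) ≈ 0.176 m.

r ≈ 0.176 m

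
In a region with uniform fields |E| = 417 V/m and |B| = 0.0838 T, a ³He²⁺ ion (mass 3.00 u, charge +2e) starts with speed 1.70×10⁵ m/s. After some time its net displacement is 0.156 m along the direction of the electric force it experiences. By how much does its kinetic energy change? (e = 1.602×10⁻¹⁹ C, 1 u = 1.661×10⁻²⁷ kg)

The magnetic force is always ⟂ v and does no work; only the electric force changes KE.
ΔKE = F_E · d = |q|E d = (3.204×10⁻¹⁹)(417)(0.156) ≈ 2.08×10⁻¹⁷ J.

ΔKE ≈ 2.08×10⁻¹⁷ J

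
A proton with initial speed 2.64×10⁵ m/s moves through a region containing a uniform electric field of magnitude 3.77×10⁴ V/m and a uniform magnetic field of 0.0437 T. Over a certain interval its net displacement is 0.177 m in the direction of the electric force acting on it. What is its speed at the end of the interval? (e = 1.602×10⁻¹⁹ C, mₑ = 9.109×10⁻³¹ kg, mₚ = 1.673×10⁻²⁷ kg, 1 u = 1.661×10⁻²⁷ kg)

B does no work; ΔKE = |q|E d.
½mv_f² = ½mv₀² + |q|Ed = ½(1.673×10⁻²⁷)(2.64×10⁵)² + (1.602×10⁻¹⁹)(3.77×10⁴)(0.177) ≈ 5.830×10⁻¹⁷ J + 1.069×10⁻¹⁵ J ≈ 1.127×10⁻¹⁵ J.
v_f = √(2·1.127×10⁻¹⁵/1.673×10⁻²⁷) ≈ 1.16×10⁶ m/s.

v_f ≈ 1.16×10⁶ m/s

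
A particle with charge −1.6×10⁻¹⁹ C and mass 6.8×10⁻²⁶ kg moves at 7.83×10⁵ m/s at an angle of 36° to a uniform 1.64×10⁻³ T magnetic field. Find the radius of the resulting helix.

r ≈ 119 m

v⊥ = v sinθ = 7.83×10⁵·sin36° ≈ 4.602×10⁵ m/s.
r = m v⊥/(|q|B) = (6.8×10⁻²⁶)(4.602×10⁵)/((1.6×10⁻¹⁹)(1.64×10⁻³)) ≈ 119 m.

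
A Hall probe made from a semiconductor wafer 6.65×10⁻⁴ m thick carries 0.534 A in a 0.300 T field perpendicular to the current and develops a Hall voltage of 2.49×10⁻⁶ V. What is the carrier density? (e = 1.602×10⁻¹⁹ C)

From V_H = IB/(n e t), n = IB/(V_H e t).
n = (0.534)(0.300)/((2.49×10⁻⁶)(1.602×10⁻¹⁹)(6.65×10⁻⁴)) ≈ 6.04×10²⁶ m⁻³.

n ≈ 6.04×10²⁶ m⁻³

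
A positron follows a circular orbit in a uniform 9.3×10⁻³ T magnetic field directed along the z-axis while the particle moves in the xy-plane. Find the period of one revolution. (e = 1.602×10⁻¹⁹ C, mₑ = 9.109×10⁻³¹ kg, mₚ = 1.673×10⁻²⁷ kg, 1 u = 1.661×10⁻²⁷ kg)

T ≈ 3.8×10⁻⁹ s

The cyclotron period depends only on m, q, B: T = 2πm/(|q|B).
T = 2π(9.109×10⁻³¹)/((1.602×10⁻¹⁹)(9.3×10⁻³)) ≈ 3.8×10⁻⁹ s.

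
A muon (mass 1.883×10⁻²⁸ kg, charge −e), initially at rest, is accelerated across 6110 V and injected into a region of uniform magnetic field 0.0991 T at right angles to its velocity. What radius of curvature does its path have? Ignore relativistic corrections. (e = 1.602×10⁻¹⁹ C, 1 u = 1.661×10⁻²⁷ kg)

r ≈ 0.0382 m

Acceleration: |q|V = ½mv² ⇒ v = √(2|q|V/m) = √(2·1.602×10⁻¹⁹·6110/1.883×10⁻²⁸) ≈ 3.224×10⁶ m/s.
In the field: r = mv/(|q|B) = (1.883×10⁻²⁸)(3.224×10⁶)/((1.602×10⁻¹⁹)(0.0991)) ≈ 0.0382 m.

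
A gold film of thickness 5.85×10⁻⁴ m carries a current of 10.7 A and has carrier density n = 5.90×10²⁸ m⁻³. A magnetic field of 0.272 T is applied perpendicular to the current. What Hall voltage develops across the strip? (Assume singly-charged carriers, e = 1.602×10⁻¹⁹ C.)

V_H = IB/(n e t).
V_H = (10.7)(0.272)/((5.90×10²⁸)(1.602×10⁻¹⁹)(5.85×10⁻⁴)) ≈ 5.26×10⁻⁷ V.

V_H ≈ 5.26×10⁻⁷ V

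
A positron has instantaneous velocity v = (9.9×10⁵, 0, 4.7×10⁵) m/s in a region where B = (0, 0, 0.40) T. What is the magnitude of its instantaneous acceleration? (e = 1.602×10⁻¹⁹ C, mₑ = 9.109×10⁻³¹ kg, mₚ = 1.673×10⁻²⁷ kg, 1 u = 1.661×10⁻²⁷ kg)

v×B = (0, -3.96×10⁵, 0) N/C.
F = q v×B = (1.602×10⁻¹⁹ C)·(0, -3.96×10⁵, 0) = (0, -6.34×10⁻¹⁴, 0) N.
|a| = |F|/m = 6.344×10⁻¹⁴/9.109×10⁻³¹ ≈ 6.96×10¹⁶ m/s².

|a| ≈ 6.96×10¹⁶ m/s²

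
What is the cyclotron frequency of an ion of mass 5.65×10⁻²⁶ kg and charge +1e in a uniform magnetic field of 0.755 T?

f ≈ 3.41×10⁵ Hz

f = |q|B/(2πm).
f = (1.602×10⁻¹⁹)(0.755)/(2π·5.65×10⁻²⁶) ≈ 3.41×10⁵ Hz.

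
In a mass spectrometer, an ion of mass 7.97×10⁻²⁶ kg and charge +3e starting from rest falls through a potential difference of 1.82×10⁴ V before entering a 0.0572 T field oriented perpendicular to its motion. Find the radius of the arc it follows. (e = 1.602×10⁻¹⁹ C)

Acceleration: |q|V = ½mv² ⇒ v = √(2|q|V/m) = √(2·4.806×10⁻¹⁹·1.82×10⁴/7.97×10⁻²⁶) ≈ 4.685×10⁵ m/s.
In the field: r = mv/(|q|B) = (7.97×10⁻²⁶)(4.685×10⁵)/((4.806×10⁻¹⁹)(0.0572)) ≈ 1.36 m.

r ≈ 1.36 m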